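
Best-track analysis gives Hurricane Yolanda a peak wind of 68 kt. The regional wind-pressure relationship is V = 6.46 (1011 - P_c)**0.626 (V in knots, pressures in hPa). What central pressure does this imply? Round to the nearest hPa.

968 hPa

ΔP = (V / 6.46)^(1/0.626) = (68/6.46)^1.597.
68/6.46 = 10.526; 10.526^1.597 ≈ 42.96 hPa.
P_c = 1011 − 42.96 = 968.04 ≈ 968 hPa.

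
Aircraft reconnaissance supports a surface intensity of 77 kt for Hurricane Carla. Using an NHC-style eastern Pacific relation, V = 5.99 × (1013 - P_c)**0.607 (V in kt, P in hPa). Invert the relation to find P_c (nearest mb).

ΔP = (V / 5.99)^(1/0.607) = (77/5.99)^1.647.
77/5.99 = 12.855; 12.855^1.647 ≈ 67.16 mb.
P_c = 1013 − 67.16 = 945.84 ≈ 946 mb.

946 mb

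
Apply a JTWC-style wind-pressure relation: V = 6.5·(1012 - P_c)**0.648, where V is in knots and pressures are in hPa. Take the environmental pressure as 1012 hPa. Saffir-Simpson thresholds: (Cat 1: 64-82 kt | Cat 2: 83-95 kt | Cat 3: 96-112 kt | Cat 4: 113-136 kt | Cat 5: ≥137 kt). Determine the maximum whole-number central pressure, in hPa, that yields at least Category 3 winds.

Category 3 begins at V = 96 kt.
Required ΔP = (96/6.5)^(1/0.648) = 14.769^1.543 ≈ 63.76 hPa.
P_c ≤ 1012 − 63.76 = 948.24, so the highest integer P_c is 948 hPa.

948 hPa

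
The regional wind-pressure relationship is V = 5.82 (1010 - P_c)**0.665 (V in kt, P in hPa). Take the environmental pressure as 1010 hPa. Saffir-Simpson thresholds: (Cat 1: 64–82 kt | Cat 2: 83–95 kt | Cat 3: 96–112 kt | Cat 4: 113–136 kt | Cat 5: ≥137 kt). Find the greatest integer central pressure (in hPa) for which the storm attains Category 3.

Category 3 begins at V = 96 kt.
Required ΔP = (96/5.82)^(1/0.665) = 16.495^1.504 ≈ 67.70 hPa.
P_c ≤ 1010 − 67.70 = 942.30, so the highest integer P_c is 942 hPa.

942 hPa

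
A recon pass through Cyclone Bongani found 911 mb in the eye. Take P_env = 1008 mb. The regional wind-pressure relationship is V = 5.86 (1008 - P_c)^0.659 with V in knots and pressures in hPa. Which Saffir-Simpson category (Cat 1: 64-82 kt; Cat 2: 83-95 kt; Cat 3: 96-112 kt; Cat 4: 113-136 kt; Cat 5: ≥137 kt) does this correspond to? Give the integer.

ΔP = 1008 − 911 = 97 mb.
V ≈ 5.86 × 97^0.659 = 5.86 × 20.38 ≈ 119 kt.
119 kt falls in the Category 4 band.

4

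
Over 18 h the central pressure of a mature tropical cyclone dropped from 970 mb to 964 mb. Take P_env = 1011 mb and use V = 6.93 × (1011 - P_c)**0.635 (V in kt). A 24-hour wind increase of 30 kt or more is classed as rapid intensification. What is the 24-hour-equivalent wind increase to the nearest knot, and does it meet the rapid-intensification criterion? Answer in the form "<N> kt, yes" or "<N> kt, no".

9 kt, no

V₁: ΔP = 41, V ≈ 6.93 × 41^0.635 ≈ 73.26 kt.
V₂: ΔP = 47, V ≈ 6.93 × 47^0.635 ≈ 79.89 kt.
ΔV over 18 h = 6.63 kt → 24 h equivalent = 6.63 × 24/18 ≈ 8.84 kt.
9 kt < 30 kt ⇒ not rapid intensification.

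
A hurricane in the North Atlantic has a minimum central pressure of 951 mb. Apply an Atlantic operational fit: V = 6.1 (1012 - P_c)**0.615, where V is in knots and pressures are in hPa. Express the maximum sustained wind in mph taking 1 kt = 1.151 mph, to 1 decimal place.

ΔP = 1012 − 951 = 61 mb.
V ≈ 6.1 × 61^0.615 = 6.1 × 12.531 ≈ 76.438 kt.
76.438 × 1.151 ≈ 87.98 mph → 88.0 mph.

88.0 mph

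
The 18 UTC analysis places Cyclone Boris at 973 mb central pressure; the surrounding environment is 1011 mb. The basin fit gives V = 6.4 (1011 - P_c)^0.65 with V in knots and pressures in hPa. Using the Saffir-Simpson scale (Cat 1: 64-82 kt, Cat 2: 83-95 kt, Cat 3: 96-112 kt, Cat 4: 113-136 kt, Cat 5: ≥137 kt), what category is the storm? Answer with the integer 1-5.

ΔP = 1011 − 973 = 38 mb.
V ≈ 6.4 × 38^0.65 = 6.4 × 10.64 ≈ 68 kt.
68 kt falls in the Category 1 band.

1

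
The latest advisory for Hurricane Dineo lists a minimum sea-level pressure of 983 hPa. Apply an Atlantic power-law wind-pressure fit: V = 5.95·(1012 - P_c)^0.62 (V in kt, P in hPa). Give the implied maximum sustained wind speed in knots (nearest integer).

48 kt

ΔP = 1012 − 983 = 29 hPa.
29^0.62 ≈ 8.067.
V ≈ 5.95 × 8.067 ≈ 48.0 kt.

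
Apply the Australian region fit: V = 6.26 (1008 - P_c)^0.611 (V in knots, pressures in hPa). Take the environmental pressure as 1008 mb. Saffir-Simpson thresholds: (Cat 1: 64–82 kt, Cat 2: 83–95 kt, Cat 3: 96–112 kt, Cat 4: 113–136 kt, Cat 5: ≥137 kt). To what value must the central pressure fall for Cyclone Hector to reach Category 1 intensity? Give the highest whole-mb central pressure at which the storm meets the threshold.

Category 1 begins at V = 64 kt.
Required ΔP = (64/6.26)^(1/0.611) = 10.224^1.637 ≈ 44.91 mb.
P_c ≤ 1008 − 44.91 = 963.09, so the highest integer P_c is 963 mb.

963 mb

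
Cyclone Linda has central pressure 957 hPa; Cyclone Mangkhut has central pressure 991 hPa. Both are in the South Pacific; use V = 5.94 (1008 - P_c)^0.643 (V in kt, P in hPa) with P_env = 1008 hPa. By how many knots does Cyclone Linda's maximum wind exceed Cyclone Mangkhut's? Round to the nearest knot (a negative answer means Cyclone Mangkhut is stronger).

Cyclone Linda: ΔP = 51; V ≈ 5.94 × 51^0.643 ≈ 74.43 kt.
Cyclone Mangkhut: ΔP = 17; V ≈ 5.94 × 17^0.643 ≈ 36.73 kt.
Difference ≈ 74.43 − 36.73 = 37.70 → 38 kt.

38 kt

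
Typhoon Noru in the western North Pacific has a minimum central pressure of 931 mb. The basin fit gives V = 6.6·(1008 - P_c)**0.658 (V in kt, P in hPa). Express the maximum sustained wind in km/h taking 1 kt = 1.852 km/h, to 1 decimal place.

ΔP = 1008 − 931 = 77 mb.
V ≈ 6.6 × 77^0.658 = 6.6 × 17.431 ≈ 115.042 kt.
115.042 × 1.852 ≈ 213.06 km/h → 213.1 km/h.

213.1 km/h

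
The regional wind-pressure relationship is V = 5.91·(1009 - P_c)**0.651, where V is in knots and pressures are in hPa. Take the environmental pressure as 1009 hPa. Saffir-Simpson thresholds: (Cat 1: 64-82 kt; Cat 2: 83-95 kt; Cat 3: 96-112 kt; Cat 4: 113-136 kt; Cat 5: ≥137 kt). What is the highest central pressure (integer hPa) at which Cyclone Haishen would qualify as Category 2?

951 hPa

Category 2 begins at V = 83 kt.
Required ΔP = (83/5.91)^(1/0.651) = 14.044^1.536 ≈ 57.90 hPa.
P_c ≤ 1009 − 57.90 = 951.10, so the highest integer P_c is 951 hPa.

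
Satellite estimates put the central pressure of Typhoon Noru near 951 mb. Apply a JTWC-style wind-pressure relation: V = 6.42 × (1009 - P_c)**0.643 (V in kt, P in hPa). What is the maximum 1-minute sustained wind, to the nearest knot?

ΔP = 1009 − 951 = 58 mb.
58^0.643 ≈ 13.611.
V ≈ 6.42 × 13.611 ≈ 87.4 kt.

87 kt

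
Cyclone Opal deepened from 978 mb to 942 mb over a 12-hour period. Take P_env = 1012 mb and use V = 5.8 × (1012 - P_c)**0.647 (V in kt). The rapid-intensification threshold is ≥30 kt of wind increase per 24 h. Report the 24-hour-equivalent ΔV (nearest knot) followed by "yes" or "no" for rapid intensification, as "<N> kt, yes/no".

68 kt, yes

V₁: ΔP = 34, V ≈ 5.8 × 34^0.647 ≈ 56.79 kt.
V₂: ΔP = 70, V ≈ 5.8 × 70^0.647 ≈ 90.62 kt.
ΔV over 12 h = 33.83 kt → 24 h equivalent = 33.83 × 24/12 ≈ 67.66 kt.
68 kt ≥ 30 kt ⇒ rapid intensification.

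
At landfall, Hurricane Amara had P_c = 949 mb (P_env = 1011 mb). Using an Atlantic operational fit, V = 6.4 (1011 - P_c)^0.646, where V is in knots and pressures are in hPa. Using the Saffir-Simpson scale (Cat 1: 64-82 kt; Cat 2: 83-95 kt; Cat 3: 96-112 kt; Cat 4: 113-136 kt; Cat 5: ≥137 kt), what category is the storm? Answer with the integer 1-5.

2

ΔP = 1011 − 949 = 62 mb.
V ≈ 6.4 × 62^0.646 = 6.4 × 14.38 ≈ 92 kt.
92 kt falls in the Category 2 band.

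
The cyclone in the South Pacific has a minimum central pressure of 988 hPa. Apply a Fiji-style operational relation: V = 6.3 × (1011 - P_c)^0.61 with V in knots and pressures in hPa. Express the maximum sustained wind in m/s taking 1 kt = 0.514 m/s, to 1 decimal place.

ΔP = 1011 − 988 = 23 hPa.
V ≈ 6.3 × 23^0.61 = 6.3 × 6.771 ≈ 42.657 kt.
42.657 × 0.514 ≈ 21.93 m/s → 21.9 m/s.

21.9 m/s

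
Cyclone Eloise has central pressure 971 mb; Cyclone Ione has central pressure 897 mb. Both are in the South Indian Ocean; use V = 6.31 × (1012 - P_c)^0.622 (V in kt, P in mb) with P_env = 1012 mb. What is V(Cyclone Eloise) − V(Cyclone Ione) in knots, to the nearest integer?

-57 kt

Cyclone Eloise: ΔP = 41; V ≈ 6.31 × 41^0.622 ≈ 63.56 kt.
Cyclone Ione: ΔP = 115; V ≈ 6.31 × 115^0.622 ≈ 120.72 kt.
Difference ≈ 63.56 − 120.72 = -57.16 → -57 kt.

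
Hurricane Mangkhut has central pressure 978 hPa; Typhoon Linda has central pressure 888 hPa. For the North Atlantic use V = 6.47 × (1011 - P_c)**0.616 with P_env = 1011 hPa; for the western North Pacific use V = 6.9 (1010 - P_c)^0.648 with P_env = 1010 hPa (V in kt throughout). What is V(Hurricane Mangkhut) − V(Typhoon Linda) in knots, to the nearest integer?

Hurricane Mangkhut: ΔP = 33; V ≈ 6.47 × 33^0.616 ≈ 55.76 kt.
Typhoon Linda: ΔP = 122; V ≈ 6.9 × 122^0.648 ≈ 155.17 kt.
Difference ≈ 55.76 − 155.17 = -99.41 → -99 kt.

-99 kt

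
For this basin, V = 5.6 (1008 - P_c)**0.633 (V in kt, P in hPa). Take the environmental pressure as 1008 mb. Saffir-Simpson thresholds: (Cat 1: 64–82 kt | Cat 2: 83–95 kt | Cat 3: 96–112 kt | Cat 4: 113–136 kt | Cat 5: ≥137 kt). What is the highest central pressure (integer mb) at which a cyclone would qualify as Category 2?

937 mb

Category 2 begins at V = 83 kt.
Required ΔP = (83/5.6)^(1/0.633) = 14.821^1.580 ≈ 70.75 mb.
P_c ≤ 1008 − 70.75 = 937.25, so the highest integer P_c is 937 mb.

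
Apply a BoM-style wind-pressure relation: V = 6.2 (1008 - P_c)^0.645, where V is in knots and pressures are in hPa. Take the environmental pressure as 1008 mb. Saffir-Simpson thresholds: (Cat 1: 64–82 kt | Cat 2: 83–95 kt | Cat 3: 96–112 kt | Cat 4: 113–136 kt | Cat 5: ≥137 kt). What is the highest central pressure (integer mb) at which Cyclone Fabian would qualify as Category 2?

952 mb

Category 2 begins at V = 83 kt.
Required ΔP = (83/6.2)^(1/0.645) = 13.387^1.550 ≈ 55.82 mb.
P_c ≤ 1008 − 55.82 = 952.18, so the highest integer P_c is 952 mb.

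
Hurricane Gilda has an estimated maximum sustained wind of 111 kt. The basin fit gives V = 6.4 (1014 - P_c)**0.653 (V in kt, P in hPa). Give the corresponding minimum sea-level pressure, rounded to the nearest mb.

935 mb

ΔP = (V / 6.4)^(1/0.653) = (111/6.4)^1.531.
111/6.4 = 17.344; 17.344^1.531 ≈ 79.00 mb.
P_c = 1014 − 79.00 = 935.00 ≈ 935 mb.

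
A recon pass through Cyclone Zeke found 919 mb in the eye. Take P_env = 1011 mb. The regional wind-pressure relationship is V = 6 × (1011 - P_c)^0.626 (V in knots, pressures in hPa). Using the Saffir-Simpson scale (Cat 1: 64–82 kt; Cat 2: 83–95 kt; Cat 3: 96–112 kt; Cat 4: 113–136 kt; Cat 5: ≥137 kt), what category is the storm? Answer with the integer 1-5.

3

ΔP = 1011 − 919 = 92 mb.
V ≈ 6 × 92^0.626 = 6 × 16.96 ≈ 102 kt.
102 kt falls in the Category 3 band.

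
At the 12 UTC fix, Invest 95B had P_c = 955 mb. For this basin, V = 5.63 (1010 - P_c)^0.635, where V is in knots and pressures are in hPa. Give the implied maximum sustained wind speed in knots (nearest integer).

72 kt

ΔP = 1010 − 955 = 55 mb.
55^0.635 ≈ 12.739.
V ≈ 5.63 × 12.739 ≈ 71.7 kt.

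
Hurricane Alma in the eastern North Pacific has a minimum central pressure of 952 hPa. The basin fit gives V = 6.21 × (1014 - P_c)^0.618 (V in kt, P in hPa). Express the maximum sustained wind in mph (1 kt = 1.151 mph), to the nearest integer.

ΔP = 1014 − 952 = 62 hPa.
V ≈ 6.21 × 62^0.618 = 6.21 × 12.814 ≈ 79.577 kt.
79.577 × 1.151 ≈ 91.59 mph → 92 mph.

92 mph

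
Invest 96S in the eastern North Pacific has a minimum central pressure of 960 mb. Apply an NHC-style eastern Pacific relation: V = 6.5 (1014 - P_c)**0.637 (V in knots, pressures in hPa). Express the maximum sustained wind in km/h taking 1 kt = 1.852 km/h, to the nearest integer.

ΔP = 1014 − 960 = 54 mb.
V ≈ 6.5 × 54^0.637 = 6.5 × 12.692 ≈ 82.499 kt.
82.499 × 1.852 ≈ 152.79 km/h → 153 km/h.

153 km/h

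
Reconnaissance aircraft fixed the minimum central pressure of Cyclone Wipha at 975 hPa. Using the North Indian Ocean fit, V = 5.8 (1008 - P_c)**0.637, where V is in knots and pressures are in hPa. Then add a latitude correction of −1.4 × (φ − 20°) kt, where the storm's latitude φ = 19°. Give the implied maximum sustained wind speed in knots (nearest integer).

ΔP = 1008 − 975 = 33 hPa.
33^0.637 ≈ 9.275.
V ≈ 5.8 × 9.275 ≈ 53.8 kt.
Latitude correction: −1.4 × (19 − 20) = 1.4 kt.
Corrected V ≈ 55.2 kt → 55 kt.

55 kt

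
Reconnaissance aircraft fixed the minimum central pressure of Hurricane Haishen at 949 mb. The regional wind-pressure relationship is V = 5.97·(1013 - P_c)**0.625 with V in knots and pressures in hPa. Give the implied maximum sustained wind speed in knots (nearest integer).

ΔP = 1013 − 949 = 64 mb.
64^0.625 ≈ 13.454.
V ≈ 5.97 × 13.454 ≈ 80.3 kt.

80 kt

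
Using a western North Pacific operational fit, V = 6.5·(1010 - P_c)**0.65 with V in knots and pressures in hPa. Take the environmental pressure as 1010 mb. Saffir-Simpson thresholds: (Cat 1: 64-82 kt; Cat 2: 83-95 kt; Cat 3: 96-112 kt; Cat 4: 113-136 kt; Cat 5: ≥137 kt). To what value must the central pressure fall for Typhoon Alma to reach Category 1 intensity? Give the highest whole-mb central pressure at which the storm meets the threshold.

Category 1 begins at V = 64 kt.
Required ΔP = (64/6.5)^(1/0.65) = 9.846^1.538 ≈ 33.74 mb.
P_c ≤ 1010 − 33.74 = 976.26, so the highest integer P_c is 976 mb.

976 mb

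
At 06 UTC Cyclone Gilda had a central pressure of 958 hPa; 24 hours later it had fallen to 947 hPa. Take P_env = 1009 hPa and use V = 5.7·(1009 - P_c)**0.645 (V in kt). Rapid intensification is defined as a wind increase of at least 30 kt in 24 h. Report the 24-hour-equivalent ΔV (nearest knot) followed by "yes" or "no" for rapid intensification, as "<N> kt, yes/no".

10 kt, no

V₁: ΔP = 51, V ≈ 5.7 × 51^0.645 ≈ 71.99 kt.
V₂: ΔP = 62, V ≈ 5.7 × 62^0.645 ≈ 81.65 kt.
ΔV over 24 h = 9.66 kt → 24 h equivalent = 9.66 × 24/24 ≈ 9.66 kt.
10 kt < 30 kt ⇒ not rapid intensification.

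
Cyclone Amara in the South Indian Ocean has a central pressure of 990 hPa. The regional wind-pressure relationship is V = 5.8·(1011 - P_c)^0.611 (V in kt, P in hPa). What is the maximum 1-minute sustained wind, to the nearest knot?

37 kt

ΔP = 1011 − 990 = 21 hPa.
21^0.611 ≈ 6.425.
V ≈ 5.8 × 6.425 ≈ 37.3 kt.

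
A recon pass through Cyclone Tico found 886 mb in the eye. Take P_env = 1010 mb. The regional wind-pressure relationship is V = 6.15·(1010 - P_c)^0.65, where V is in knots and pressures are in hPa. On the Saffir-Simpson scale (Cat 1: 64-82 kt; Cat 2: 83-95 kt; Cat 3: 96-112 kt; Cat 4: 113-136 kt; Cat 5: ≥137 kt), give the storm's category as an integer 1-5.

ΔP = 1010 − 886 = 124 mb.
V ≈ 6.15 × 124^0.65 = 6.15 × 22.95 ≈ 141 kt.
141 kt falls in the Category 5 band.

5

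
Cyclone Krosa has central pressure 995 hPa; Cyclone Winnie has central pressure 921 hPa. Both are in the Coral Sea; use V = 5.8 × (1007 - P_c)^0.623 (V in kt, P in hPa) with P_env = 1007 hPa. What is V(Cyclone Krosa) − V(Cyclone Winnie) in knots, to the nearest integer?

Cyclone Krosa: ΔP = 12; V ≈ 5.8 × 12^0.623 ≈ 27.27 kt.
Cyclone Winnie: ΔP = 86; V ≈ 5.8 × 86^0.623 ≈ 93.03 kt.
Difference ≈ 27.27 − 93.03 = -65.76 → -66 kt.

-66 kt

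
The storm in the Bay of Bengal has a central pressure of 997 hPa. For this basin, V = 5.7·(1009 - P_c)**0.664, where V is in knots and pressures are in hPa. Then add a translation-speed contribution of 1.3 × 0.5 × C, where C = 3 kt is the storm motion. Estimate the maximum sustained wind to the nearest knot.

32 kt

ΔP = 1009 − 997 = 12 hPa.
12^0.664 ≈ 5.207.
V ≈ 5.7 × 5.207 ≈ 29.7 kt.
Translation term: 1.3 × 0.5 × 3 = 1.95 kt.
Corrected V ≈ 31.65 kt → 32 kt.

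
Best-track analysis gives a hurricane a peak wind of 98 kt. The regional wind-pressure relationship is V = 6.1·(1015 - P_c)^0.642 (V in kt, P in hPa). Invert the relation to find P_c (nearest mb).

939 mb

ΔP = (V / 6.1)^(1/0.642) = (98/6.1)^1.558.
98/6.1 = 16.066; 16.066^1.558 ≈ 75.57 mb.
P_c = 1015 − 75.57 = 939.43 ≈ 939 mb.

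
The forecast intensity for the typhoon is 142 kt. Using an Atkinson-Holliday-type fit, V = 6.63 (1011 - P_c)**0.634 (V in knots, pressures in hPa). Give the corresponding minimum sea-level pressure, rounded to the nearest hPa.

ΔP = (V / 6.63)^(1/0.634) = (142/6.63)^1.577.
142/6.63 = 21.418; 21.418^1.577 ≈ 125.61 hPa.
P_c = 1011 − 125.61 = 885.39 ≈ 885 hPa.

885 hPa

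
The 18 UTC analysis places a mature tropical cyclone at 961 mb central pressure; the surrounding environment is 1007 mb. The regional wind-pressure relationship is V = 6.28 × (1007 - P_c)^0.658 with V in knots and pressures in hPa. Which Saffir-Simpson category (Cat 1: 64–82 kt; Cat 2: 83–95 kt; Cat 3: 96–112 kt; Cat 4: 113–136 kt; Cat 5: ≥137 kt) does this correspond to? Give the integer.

ΔP = 1007 − 961 = 46 mb.
V ≈ 6.28 × 46^0.658 = 6.28 × 12.42 ≈ 78 kt.
78 kt falls in the Category 1 band.

1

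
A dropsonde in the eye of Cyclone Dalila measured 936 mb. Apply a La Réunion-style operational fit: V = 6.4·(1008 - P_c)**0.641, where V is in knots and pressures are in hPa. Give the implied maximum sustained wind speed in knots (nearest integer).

ΔP = 1008 − 936 = 72 mb.
72^0.641 ≈ 15.508.
V ≈ 6.4 × 15.508 ≈ 99.2 kt.

99 kt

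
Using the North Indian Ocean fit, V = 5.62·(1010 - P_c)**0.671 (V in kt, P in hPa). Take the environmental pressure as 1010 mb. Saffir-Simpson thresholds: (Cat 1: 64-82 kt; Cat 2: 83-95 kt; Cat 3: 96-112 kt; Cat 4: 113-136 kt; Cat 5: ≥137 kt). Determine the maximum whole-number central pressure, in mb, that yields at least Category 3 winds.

941 mb

Category 3 begins at V = 96 kt.
Required ΔP = (96/5.62)^(1/0.671) = 17.082^1.490 ≈ 68.69 mb.
P_c ≤ 1010 − 68.69 = 941.31, so the highest integer P_c is 941 mb.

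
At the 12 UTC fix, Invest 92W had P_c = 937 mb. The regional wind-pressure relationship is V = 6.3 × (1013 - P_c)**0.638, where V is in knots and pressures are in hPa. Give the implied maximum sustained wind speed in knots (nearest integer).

ΔP = 1013 − 937 = 76 mb.
76^0.638 ≈ 15.847.
V ≈ 6.3 × 15.847 ≈ 99.8 kt.

100 kt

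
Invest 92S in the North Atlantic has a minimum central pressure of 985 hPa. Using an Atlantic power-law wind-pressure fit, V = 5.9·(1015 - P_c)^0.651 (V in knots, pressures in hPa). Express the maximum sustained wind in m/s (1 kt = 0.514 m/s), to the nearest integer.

28 m/s

ΔP = 1015 − 985 = 30 hPa.
V ≈ 5.9 × 30^0.651 = 5.9 × 9.154 ≈ 54.008 kt.
54.008 × 0.514 ≈ 27.76 m/s → 28 m/s.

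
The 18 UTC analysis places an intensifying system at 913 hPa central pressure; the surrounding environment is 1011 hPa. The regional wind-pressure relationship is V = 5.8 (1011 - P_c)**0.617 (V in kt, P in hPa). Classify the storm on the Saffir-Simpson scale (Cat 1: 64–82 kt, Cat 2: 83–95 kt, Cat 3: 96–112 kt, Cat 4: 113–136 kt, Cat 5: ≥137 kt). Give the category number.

3

ΔP = 1011 − 913 = 98 hPa.
V ≈ 5.8 × 98^0.617 = 5.8 × 16.93 ≈ 98 kt.
98 kt falls in the Category 3 band.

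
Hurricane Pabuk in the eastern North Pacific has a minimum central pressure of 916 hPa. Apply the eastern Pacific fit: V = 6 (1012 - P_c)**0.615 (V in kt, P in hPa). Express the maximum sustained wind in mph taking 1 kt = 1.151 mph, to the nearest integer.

114 mph

ΔP = 1012 − 916 = 96 hPa.
V ≈ 6 × 96^0.615 = 6 × 16.561 ≈ 99.368 kt.
99.368 × 1.151 ≈ 114.37 mph → 114 mph.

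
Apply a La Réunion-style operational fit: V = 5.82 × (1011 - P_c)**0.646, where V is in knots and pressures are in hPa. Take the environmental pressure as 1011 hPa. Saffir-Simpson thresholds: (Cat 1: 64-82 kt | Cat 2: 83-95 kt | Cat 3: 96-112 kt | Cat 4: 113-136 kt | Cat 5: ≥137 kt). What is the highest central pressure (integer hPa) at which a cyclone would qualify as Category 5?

Category 5 begins at V = 137 kt.
Required ΔP = (137/5.82)^(1/0.646) = 23.540^1.548 ≈ 132.90 hPa.
P_c ≤ 1011 − 132.90 = 878.10, so the highest integer P_c is 878 hPa.

878 hPa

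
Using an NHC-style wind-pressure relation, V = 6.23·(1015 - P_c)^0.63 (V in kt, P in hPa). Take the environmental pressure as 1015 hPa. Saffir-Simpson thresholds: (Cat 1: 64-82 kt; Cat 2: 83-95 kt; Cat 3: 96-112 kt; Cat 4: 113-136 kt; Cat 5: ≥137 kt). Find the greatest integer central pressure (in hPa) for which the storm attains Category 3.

938 hPa

Category 3 begins at V = 96 kt.
Required ΔP = (96/6.23)^(1/0.63) = 15.409^1.587 ≈ 76.80 hPa.
P_c ≤ 1015 − 76.80 = 938.20, so the highest integer P_c is 938 hPa.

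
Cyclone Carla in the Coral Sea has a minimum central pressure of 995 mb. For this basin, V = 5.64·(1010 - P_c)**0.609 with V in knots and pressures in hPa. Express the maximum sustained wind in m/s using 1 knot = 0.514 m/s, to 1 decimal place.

15.1 m/s

ΔP = 1010 − 995 = 15 mb.
V ≈ 5.64 × 15^0.609 = 5.64 × 5.203 ≈ 29.344 kt.
29.344 × 0.514 ≈ 15.08 m/s → 15.1 m/s.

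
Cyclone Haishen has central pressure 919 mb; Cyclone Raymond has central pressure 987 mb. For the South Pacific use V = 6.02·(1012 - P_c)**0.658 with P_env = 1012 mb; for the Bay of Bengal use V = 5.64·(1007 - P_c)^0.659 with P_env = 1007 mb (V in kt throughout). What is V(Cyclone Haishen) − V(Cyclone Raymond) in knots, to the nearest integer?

78 kt

Cyclone Haishen: ΔP = 93; V ≈ 6.02 × 93^0.658 ≈ 118.81 kt.
Cyclone Raymond: ΔP = 20; V ≈ 5.64 × 20^0.659 ≈ 40.61 kt.
Difference ≈ 118.81 − 40.61 = 78.20 → 78 kt.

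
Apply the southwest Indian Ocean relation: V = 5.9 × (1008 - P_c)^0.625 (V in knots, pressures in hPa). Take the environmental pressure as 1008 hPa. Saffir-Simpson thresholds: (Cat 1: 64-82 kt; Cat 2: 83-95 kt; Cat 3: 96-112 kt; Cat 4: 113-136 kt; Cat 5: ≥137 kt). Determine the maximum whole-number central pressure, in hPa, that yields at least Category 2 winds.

Category 2 begins at V = 83 kt.
Required ΔP = (83/5.9)^(1/0.625) = 14.068^1.600 ≈ 68.73 hPa.
P_c ≤ 1008 − 68.73 = 939.27, so the highest integer P_c is 939 hPa.

939 hPa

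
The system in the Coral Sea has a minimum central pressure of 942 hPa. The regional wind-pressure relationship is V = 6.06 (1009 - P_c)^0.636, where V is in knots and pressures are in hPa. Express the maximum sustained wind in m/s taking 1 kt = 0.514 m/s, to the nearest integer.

45 m/s

ΔP = 1009 − 942 = 67 hPa.
V ≈ 6.06 × 67^0.636 = 6.06 × 14.501 ≈ 87.873 kt.
87.873 × 0.514 ≈ 45.17 m/s → 45 m/s.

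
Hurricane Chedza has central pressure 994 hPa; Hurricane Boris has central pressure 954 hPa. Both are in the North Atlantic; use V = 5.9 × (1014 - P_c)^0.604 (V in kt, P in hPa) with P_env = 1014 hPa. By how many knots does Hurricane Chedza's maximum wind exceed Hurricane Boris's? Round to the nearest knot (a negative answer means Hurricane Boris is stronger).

-34 kt

Hurricane Chedza: ΔP = 20; V ≈ 5.9 × 20^0.604 ≈ 36.03 kt.
Hurricane Boris: ΔP = 60; V ≈ 5.9 × 60^0.604 ≈ 69.96 kt.
Difference ≈ 36.03 − 69.96 = -33.93 → -34 kt.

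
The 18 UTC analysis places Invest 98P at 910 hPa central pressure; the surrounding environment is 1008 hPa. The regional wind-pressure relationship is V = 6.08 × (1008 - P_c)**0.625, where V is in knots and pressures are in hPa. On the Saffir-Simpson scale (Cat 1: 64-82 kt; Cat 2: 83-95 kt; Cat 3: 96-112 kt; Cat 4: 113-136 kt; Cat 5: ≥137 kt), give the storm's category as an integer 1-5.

3

ΔP = 1008 − 910 = 98 hPa.
V ≈ 6.08 × 98^0.625 = 6.08 × 17.56 ≈ 107 kt.
107 kt falls in the Category 3 band.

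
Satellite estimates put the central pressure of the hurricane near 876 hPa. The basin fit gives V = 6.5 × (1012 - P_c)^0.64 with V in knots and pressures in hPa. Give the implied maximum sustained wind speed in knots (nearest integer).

ΔP = 1012 − 876 = 136 hPa.
136^0.64 ≈ 23.199.
V ≈ 6.5 × 23.199 ≈ 150.8 kt.

151 kt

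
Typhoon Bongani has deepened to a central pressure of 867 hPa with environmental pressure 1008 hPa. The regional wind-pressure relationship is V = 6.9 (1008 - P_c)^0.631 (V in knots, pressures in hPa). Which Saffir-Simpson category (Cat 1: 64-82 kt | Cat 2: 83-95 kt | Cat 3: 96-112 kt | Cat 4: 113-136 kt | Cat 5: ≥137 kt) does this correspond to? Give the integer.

ΔP = 1008 − 867 = 141 hPa.
V ≈ 6.9 × 141^0.631 = 6.9 × 22.71 ≈ 157 kt.
157 kt falls in the Category 5 band.

5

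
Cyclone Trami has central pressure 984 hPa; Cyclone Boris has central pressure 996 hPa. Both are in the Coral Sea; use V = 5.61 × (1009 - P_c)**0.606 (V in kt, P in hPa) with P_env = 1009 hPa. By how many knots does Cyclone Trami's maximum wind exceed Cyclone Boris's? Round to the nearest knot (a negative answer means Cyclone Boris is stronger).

Cyclone Trami: ΔP = 25; V ≈ 5.61 × 25^0.606 ≈ 39.46 kt.
Cyclone Boris: ΔP = 13; V ≈ 5.61 × 13^0.606 ≈ 26.55 kt.
Difference ≈ 39.46 − 26.55 = 12.91 → 13 kt.

13 kt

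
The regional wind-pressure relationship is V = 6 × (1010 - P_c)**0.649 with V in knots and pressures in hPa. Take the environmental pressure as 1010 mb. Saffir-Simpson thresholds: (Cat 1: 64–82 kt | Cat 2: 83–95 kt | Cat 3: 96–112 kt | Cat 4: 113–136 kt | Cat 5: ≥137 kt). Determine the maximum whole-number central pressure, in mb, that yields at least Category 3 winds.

938 mb

Category 3 begins at V = 96 kt.
Required ΔP = (96/6)^(1/0.649) = 16.000^1.541 ≈ 71.67 mb.
P_c ≤ 1010 − 71.67 = 938.33, so the highest integer P_c is 938 mb.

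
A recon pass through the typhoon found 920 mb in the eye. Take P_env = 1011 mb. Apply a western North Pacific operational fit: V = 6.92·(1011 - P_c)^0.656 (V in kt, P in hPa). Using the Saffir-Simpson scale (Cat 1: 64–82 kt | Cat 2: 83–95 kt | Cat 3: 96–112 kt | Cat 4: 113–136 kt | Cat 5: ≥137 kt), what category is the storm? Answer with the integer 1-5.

4

ΔP = 1011 − 920 = 91 mb.
V ≈ 6.92 × 91^0.656 = 6.92 × 19.28 ≈ 133 kt.
133 kt falls in the Category 4 band.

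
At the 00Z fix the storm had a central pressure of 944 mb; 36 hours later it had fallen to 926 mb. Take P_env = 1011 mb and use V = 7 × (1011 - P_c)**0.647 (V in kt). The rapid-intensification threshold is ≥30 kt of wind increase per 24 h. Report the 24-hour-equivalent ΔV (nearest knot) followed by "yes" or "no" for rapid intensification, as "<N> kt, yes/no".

V₁: ΔP = 67, V ≈ 7 × 67^0.647 ≈ 106.31 kt.
V₂: ΔP = 85, V ≈ 7 × 85^0.647 ≈ 124.00 kt.
ΔV over 36 h = 17.69 kt → 24 h equivalent = 17.69 × 24/36 ≈ 11.79 kt.
12 kt < 30 kt ⇒ not rapid intensification.

12 kt, no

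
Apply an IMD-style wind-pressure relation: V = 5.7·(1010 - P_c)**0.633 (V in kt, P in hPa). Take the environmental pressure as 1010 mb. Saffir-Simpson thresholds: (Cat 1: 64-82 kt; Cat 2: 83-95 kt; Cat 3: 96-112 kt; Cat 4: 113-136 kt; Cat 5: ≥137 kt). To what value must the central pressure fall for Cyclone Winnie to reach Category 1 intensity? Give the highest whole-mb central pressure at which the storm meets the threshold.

Category 1 begins at V = 64 kt.
Required ΔP = (64/5.7)^(1/0.633) = 11.228^1.580 ≈ 45.63 mb.
P_c ≤ 1010 − 45.63 = 964.37, so the highest integer P_c is 964 mb.

964 mb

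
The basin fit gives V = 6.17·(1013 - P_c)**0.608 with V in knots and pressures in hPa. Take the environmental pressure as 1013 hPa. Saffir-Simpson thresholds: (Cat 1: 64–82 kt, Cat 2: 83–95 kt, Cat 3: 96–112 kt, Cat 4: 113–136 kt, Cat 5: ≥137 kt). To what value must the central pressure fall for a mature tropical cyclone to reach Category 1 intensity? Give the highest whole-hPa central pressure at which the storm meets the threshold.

Category 1 begins at V = 64 kt.
Required ΔP = (64/6.17)^(1/0.608) = 10.373^1.645 ≈ 46.87 hPa.
P_c ≤ 1013 − 46.87 = 966.13, so the highest integer P_c is 966 hPa.

966 hPa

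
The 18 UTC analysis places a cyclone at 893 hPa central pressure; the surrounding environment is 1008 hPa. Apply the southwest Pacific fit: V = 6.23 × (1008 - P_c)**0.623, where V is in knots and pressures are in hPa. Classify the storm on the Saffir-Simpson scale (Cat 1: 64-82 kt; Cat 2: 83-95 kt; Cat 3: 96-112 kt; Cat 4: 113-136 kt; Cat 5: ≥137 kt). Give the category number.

4

ΔP = 1008 − 893 = 115 hPa.
V ≈ 6.23 × 115^0.623 = 6.23 × 19.22 ≈ 120 kt.
120 kt falls in the Category 4 band.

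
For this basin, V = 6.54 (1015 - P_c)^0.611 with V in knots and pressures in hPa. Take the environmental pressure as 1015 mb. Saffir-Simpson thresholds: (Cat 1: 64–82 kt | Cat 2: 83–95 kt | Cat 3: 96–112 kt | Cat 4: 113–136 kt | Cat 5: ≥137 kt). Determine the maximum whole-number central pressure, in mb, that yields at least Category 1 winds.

973 mb

Category 1 begins at V = 64 kt.
Required ΔP = (64/6.54)^(1/0.611) = 9.786^1.637 ≈ 41.81 mb.
P_c ≤ 1015 − 41.81 = 973.19, so the highest integer P_c is 973 mb.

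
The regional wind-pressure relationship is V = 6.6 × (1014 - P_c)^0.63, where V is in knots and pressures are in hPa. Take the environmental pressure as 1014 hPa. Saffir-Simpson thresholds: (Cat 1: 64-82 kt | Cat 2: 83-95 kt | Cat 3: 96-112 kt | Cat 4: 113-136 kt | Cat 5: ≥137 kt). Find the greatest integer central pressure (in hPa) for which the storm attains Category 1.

Category 1 begins at V = 64 kt.
Required ΔP = (64/6.6)^(1/0.63) = 9.697^1.587 ≈ 36.82 hPa.
P_c ≤ 1014 − 36.82 = 977.18, so the highest integer P_c is 977 hPa.

977 hPa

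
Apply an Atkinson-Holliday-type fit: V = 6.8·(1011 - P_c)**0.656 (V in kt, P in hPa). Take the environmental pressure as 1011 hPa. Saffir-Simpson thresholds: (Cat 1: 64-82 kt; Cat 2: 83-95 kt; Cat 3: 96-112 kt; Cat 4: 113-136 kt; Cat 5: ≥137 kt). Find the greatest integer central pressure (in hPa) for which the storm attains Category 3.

Category 3 begins at V = 96 kt.
Required ΔP = (96/6.8)^(1/0.656) = 14.118^1.524 ≈ 56.58 hPa.
P_c ≤ 1011 − 56.58 = 954.42, so the highest integer P_c is 954 hPa.

954 hPa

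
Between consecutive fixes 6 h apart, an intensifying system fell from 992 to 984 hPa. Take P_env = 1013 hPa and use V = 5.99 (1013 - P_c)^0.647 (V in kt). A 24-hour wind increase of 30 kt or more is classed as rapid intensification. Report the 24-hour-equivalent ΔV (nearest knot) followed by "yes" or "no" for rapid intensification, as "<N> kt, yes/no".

V₁: ΔP = 21, V ≈ 5.99 × 21^0.647 ≈ 42.94 kt.
V₂: ΔP = 29, V ≈ 5.99 × 29^0.647 ≈ 52.92 kt.
ΔV over 6 h = 9.98 kt → 24 h equivalent = 9.98 × 24/6 ≈ 39.92 kt.
40 kt ≥ 30 kt ⇒ rapid intensification.

40 kt, yes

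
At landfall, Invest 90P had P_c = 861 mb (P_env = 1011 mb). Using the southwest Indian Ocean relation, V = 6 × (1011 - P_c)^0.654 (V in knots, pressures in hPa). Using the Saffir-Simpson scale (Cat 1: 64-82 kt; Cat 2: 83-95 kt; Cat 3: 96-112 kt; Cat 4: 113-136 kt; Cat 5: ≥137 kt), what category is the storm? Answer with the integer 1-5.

5

ΔP = 1011 − 861 = 150 mb.
V ≈ 6 × 150^0.654 = 6 × 26.49 ≈ 159 kt.
159 kt falls in the Category 5 band.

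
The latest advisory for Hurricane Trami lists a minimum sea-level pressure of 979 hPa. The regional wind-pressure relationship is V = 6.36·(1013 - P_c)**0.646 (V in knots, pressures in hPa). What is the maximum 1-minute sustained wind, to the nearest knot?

ΔP = 1013 − 979 = 34 hPa.
34^0.646 ≈ 9.757.
V ≈ 6.36 × 9.757 ≈ 62.1 kt.

62 kt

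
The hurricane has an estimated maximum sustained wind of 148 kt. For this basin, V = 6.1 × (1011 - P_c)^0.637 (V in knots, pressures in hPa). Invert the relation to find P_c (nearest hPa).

862 hPa

ΔP = (V / 6.1)^(1/0.637) = (148/6.1)^1.570.
148/6.1 = 24.262; 24.262^1.570 ≈ 149.33 hPa.
P_c = 1011 − 149.33 = 861.67 ≈ 862 hPa.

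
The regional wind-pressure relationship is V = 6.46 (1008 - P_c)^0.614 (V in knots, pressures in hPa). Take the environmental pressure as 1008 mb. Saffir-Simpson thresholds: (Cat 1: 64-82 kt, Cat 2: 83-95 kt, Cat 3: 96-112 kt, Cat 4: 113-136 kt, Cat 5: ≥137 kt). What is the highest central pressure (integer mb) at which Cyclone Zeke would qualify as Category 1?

966 mb

Category 1 begins at V = 64 kt.
Required ΔP = (64/6.46)^(1/0.614) = 9.907^1.629 ≈ 41.89 mb.
P_c ≤ 1008 − 41.89 = 966.11, so the highest integer P_c is 966 mb.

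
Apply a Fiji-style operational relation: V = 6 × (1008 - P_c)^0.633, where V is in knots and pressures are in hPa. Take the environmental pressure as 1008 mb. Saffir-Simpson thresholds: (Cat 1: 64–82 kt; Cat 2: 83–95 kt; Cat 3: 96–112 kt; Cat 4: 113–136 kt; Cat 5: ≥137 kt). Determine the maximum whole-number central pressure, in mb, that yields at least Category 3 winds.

Category 3 begins at V = 96 kt.
Required ΔP = (96/6)^(1/0.633) = 16.000^1.580 ≈ 79.84 mb.
P_c ≤ 1008 − 79.84 = 928.16, so the highest integer P_c is 928 mb.

928 mb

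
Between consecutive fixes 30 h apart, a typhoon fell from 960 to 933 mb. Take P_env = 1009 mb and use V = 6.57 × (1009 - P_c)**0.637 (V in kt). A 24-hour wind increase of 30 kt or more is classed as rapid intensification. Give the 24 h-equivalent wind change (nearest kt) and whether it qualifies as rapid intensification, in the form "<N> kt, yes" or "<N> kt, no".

20 kt, no

V₁: ΔP = 49, V ≈ 6.57 × 49^0.637 ≈ 78.38 kt.
V₂: ΔP = 76, V ≈ 6.57 × 76^0.637 ≈ 103.67 kt.
ΔV over 30 h = 25.29 kt → 24 h equivalent = 25.29 × 24/30 ≈ 20.23 kt.
20 kt < 30 kt ⇒ not rapid intensification.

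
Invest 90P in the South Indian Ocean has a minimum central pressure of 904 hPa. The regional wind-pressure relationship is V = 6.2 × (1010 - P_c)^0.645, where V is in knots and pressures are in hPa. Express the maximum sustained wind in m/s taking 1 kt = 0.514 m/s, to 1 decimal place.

64.5 m/s

ΔP = 1010 − 904 = 106 hPa.
V ≈ 6.2 × 106^0.645 = 6.2 × 20.245 ≈ 125.520 kt.
125.520 × 0.514 ≈ 64.52 m/s → 64.5 m/s.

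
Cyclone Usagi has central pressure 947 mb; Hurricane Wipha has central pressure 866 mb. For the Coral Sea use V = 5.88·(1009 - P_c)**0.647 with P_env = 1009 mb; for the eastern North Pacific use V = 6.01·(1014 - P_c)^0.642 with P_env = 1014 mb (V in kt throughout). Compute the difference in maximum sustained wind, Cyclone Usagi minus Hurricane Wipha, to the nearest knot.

Cyclone Usagi: ΔP = 62; V ≈ 5.88 × 62^0.647 ≈ 84.93 kt.
Hurricane Wipha: ΔP = 148; V ≈ 6.01 × 148^0.642 ≈ 148.66 kt.
Difference ≈ 84.93 − 148.66 = -63.73 → -64 kt.

-64 kt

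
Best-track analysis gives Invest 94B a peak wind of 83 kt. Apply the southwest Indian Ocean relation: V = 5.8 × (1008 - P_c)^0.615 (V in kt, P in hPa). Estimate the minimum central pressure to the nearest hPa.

ΔP = (V / 5.8)^(1/0.615) = (83/5.8)^1.626.
83/5.8 = 14.310; 14.310^1.626 ≈ 75.70 hPa.
P_c = 1008 − 75.70 = 932.30 ≈ 932 hPa.

932 hPa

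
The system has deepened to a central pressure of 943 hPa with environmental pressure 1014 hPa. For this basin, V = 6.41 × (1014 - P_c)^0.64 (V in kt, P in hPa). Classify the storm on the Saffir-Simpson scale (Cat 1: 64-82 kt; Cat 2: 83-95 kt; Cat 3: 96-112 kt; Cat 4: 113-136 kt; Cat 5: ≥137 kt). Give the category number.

ΔP = 1014 − 943 = 71 hPa.
V ≈ 6.41 × 71^0.64 = 6.41 × 15.30 ≈ 98 kt.
98 kt falls in the Category 3 band.

3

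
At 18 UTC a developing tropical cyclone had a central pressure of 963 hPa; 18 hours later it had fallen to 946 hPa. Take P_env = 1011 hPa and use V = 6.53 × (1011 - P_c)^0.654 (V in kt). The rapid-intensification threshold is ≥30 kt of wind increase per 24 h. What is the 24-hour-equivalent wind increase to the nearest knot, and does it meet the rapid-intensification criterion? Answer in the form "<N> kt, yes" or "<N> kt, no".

24 kt, no

V₁: ΔP = 48, V ≈ 6.53 × 48^0.654 ≈ 82.12 kt.
V₂: ΔP = 65, V ≈ 6.53 × 65^0.654 ≈ 100.13 kt.
ΔV over 18 h = 18.01 kt → 24 h equivalent = 18.01 × 24/18 ≈ 24.01 kt.
24 kt < 30 kt ⇒ not rapid intensification.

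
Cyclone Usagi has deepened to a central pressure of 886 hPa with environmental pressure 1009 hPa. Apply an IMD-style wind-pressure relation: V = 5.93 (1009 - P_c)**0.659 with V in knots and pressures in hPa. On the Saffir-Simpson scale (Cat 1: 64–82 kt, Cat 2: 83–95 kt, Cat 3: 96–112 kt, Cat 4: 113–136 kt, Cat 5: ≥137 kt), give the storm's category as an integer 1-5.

ΔP = 1009 − 886 = 123 hPa.
V ≈ 5.93 × 123^0.659 = 5.93 × 23.84 ≈ 141 kt.
141 kt falls in the Category 5 band.

5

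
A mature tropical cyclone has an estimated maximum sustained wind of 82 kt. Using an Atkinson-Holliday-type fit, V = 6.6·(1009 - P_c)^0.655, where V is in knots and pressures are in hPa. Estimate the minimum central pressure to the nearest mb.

ΔP = (V / 6.6)^(1/0.655) = (82/6.6)^1.527.
82/6.6 = 12.424; 12.424^1.527 ≈ 46.84 mb.
P_c = 1009 − 46.84 = 962.16 ≈ 962 mb.

962 mb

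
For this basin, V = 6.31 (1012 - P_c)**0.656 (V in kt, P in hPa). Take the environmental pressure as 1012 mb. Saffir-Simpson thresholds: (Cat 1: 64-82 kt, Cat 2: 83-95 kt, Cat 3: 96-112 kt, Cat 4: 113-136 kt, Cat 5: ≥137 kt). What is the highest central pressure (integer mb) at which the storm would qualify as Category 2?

Category 2 begins at V = 83 kt.
Required ΔP = (83/6.31)^(1/0.656) = 13.154^1.524 ≈ 50.80 mb.
P_c ≤ 1012 − 50.80 = 961.20, so the highest integer P_c is 961 mb.

961 mb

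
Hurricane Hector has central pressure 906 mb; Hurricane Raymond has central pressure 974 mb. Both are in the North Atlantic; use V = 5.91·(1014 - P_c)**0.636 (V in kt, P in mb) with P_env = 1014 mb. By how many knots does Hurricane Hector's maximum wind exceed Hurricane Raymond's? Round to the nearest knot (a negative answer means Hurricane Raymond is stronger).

54 kt

Hurricane Hector: ΔP = 108; V ≈ 5.91 × 108^0.636 ≈ 116.10 kt.
Hurricane Raymond: ΔP = 40; V ≈ 5.91 × 40^0.636 ≈ 61.73 kt.
Difference ≈ 116.10 − 61.73 = 54.37 → 54 kt.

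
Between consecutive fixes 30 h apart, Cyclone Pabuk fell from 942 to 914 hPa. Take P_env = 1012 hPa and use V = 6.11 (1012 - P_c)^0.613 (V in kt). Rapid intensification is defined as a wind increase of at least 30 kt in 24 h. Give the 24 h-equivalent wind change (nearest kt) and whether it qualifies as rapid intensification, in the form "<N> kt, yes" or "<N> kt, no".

V₁: ΔP = 70, V ≈ 6.11 × 70^0.613 ≈ 82.62 kt.
V₂: ΔP = 98, V ≈ 6.11 × 98^0.613 ≈ 101.55 kt.
ΔV over 30 h = 18.93 kt → 24 h equivalent = 18.93 × 24/30 ≈ 15.14 kt.
15 kt < 30 kt ⇒ not rapid intensification.

15 kt, no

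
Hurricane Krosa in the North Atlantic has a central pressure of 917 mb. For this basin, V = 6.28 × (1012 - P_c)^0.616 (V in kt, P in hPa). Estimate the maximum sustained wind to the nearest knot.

ΔP = 1012 − 917 = 95 mb.
95^0.616 ≈ 16.530.
V ≈ 6.28 × 16.530 ≈ 103.8 kt.

104 kt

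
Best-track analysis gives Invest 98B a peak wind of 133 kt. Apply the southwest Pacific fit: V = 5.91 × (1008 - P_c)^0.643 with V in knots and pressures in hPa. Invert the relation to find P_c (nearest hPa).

ΔP = (V / 5.91)^(1/0.643) = (133/5.91)^1.555.
133/5.91 = 22.504; 22.504^1.555 ≈ 126.78 hPa.
P_c = 1008 − 126.78 = 881.22 ≈ 881 hPa.

881 hPa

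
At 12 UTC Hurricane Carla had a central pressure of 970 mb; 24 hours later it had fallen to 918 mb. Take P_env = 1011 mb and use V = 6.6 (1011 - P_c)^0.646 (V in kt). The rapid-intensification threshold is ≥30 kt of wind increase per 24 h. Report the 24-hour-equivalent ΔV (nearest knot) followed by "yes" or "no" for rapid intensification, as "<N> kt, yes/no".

V₁: ΔP = 41, V ≈ 6.6 × 41^0.646 ≈ 72.68 kt.
V₂: ΔP = 93, V ≈ 6.6 × 93^0.646 ≈ 123.36 kt.
ΔV over 24 h = 50.68 kt → 24 h equivalent = 50.68 × 24/24 ≈ 50.68 kt.
51 kt ≥ 30 kt ⇒ rapid intensification.

51 kt, yes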